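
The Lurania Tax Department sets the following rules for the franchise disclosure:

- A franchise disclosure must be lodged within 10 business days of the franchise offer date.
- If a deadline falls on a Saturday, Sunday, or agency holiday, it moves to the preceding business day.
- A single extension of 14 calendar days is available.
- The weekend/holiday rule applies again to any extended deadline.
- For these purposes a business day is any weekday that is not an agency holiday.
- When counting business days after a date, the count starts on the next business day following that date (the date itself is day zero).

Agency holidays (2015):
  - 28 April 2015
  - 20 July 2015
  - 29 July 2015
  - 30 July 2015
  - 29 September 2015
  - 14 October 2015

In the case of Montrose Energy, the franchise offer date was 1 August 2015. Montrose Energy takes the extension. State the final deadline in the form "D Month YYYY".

Counting 10 business days after 1 August 2015 (skipping weekends and listed holidays) reaches 14 August 2015.
14 August 2015 falls on a Friday, which is a business day, so no adjustment is needed.
Add the 14 calendar-day extension to 14 August 2015: 28 August 2015.
Since 28 August 2015 is a Friday and not a holiday, the date is unchanged.
Final deadline: 28 August 2015.

28 August 2015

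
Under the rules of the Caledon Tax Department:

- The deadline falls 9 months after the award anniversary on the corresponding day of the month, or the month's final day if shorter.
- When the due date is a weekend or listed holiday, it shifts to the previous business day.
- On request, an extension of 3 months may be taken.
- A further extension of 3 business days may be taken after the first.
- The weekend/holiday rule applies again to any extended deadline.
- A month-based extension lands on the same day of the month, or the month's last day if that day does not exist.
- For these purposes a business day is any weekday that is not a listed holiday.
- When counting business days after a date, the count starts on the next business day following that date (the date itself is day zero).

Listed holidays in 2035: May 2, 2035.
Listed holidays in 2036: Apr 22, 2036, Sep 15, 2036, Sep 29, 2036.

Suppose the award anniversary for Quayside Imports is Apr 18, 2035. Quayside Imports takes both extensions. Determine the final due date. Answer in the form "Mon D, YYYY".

9 months from Apr 18, 2035 is Jan 18, 2036.
Since Jan 18, 2036 is a Friday and not a holiday, the date is unchanged.
Applying the 3 months extension: 3 months after Jan 18, 2036 is Apr 18, 2036.
Since Apr 18, 2036 is a Friday and not a holiday, the date is unchanged.
Counting 3 further business days from Apr 18, 2036 reaches Apr 24, 2036.
Apr 24, 2036 falls on a Thursday, which is a business day, so no adjustment is needed.
The final due date is Apr 24, 2036.

Apr 24, 2036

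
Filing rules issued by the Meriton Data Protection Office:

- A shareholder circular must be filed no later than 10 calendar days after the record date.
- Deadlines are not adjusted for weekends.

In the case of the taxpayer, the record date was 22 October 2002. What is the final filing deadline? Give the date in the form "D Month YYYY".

1 November 2002

Trigger date 22 October 2002 + 10 calendar days = 1 November 2002.
1 November 2002 is a Friday; no weekend or holiday adjustment applies.
The final due date is 1 November 2002.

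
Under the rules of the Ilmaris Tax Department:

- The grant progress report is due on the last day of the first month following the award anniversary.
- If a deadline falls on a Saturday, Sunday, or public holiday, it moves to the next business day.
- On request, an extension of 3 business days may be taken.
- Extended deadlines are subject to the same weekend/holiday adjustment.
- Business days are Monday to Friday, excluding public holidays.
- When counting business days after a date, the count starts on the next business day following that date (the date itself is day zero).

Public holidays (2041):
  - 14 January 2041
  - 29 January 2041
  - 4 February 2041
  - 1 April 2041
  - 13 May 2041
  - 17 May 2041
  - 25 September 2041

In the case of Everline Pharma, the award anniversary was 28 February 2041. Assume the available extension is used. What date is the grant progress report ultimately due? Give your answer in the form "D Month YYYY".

5 April 2041

The first month after 28 February 2041 is March 2041, whose last day is 31 March 2041.
31 March 2041 falls on a Sunday. Rolling to the next business day gives 2 April 2041, a Tuesday.
Counting 3 further business days from 2 April 2041 reaches 5 April 2041.
5 April 2041 (Friday) is already a business day.
The final due date is 5 April 2041.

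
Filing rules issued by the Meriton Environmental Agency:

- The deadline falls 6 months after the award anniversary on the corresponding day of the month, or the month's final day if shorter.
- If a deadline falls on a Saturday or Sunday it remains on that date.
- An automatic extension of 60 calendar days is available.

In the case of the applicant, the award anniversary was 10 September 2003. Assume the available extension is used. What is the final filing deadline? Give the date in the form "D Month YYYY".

6 months after 10 September 2003, on the same day of the month, is 10 March 2004.
10 March 2004 is a Wednesday; no weekend or holiday adjustment applies.
Applying the 60-calendar-day extension: 10 March 2004 + 60 days = 9 May 2004.
9 May 2004 falls on a Sunday. The rules make no weekend/holiday allowance, so it remains 9 May 2004.
Final deadline: 9 May 2004.

9 May 2004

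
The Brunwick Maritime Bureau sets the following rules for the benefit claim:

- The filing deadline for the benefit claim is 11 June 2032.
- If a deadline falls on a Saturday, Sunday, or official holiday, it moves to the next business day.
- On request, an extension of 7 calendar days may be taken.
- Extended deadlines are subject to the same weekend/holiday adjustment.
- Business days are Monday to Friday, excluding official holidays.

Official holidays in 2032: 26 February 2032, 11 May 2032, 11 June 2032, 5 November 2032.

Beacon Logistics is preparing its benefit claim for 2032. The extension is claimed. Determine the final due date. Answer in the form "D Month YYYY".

21 June 2032

The statutory due date is 11 June 2032.
11 June 2032 falls on a listed holiday. Rolling to the next business day gives 14 June 2032, a Monday.
Applying the 7-calendar-day extension: 14 June 2032 + 7 days = 21 June 2032.
21 June 2032 (Monday) is already a business day.
Deadline: 21 June 2032.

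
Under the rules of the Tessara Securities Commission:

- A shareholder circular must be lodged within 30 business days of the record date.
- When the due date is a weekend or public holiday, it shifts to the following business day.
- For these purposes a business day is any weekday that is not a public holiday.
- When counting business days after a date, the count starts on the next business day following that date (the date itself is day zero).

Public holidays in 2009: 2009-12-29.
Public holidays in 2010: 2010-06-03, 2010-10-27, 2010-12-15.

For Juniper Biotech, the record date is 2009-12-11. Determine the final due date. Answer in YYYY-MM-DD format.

2010-01-25

30 business days after 2009-12-11, excluding weekends and holidays, is 2010-01-25.
2010-01-25 falls on a Monday, which is a business day, so no adjustment is needed.
The final due date is 2010-01-25.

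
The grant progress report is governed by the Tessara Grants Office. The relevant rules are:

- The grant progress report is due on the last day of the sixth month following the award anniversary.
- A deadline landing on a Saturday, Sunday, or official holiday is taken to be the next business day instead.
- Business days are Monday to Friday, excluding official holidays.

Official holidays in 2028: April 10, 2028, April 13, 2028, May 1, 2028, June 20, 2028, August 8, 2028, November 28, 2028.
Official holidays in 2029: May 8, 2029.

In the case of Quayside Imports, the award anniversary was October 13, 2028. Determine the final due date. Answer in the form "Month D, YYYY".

April 30, 2029

The sixth month after October 13, 2028 is April 2029, whose last day is April 30, 2029.
April 30, 2029 falls on a Monday, which is a business day, so no adjustment is needed.
Deadline: April 30, 2029.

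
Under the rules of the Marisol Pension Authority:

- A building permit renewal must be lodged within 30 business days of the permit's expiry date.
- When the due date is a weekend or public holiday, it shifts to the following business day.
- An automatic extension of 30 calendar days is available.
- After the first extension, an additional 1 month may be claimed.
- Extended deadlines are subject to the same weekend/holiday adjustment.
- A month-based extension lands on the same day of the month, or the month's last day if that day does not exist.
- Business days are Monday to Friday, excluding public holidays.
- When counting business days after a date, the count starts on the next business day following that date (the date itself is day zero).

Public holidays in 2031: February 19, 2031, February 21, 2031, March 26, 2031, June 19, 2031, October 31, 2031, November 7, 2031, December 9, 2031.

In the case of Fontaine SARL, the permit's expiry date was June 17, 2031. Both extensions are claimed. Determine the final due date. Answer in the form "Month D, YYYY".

Counting 30 business days after June 17, 2031 (skipping weekends and listed holidays) reaches July 30, 2031.
July 30, 2031 falls on a Wednesday, which is a business day, so no adjustment is needed.
The 30-calendar-day extension moves the deadline from July 30, 2031 to August 29, 2031.
August 29, 2031 (Friday) is already a business day.
Add 1 month to August 29, 2031: September 29, 2031.
September 29, 2031 (Monday) is already a business day.
Final deadline: September 29, 2031.

September 29, 2031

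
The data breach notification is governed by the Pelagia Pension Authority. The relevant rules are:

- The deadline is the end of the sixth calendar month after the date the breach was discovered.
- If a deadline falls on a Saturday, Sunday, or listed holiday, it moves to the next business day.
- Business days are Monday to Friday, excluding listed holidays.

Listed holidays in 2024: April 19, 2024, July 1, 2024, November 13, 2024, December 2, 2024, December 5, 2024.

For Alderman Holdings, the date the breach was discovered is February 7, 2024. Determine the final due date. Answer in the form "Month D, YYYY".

September 2, 2024

6 months after February 7, 2024 falls in August 2024; the last day of that month is August 31, 2024.
Because August 31, 2024 is a Saturday, the deadline becomes September 2, 2024 (Monday).
So the filing is due September 2, 2024.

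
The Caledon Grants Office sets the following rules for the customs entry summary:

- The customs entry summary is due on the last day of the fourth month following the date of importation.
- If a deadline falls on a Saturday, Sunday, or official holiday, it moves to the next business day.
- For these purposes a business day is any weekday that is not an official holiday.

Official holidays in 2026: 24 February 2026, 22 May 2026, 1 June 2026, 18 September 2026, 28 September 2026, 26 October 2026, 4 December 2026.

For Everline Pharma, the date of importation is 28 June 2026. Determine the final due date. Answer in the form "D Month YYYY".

4 months after 28 June 2026 is October 2026; that month ends on 31 October 2026.
31 October 2026 is a Saturday, so it moves to the next business day, 2 November 2026 (Monday).
Final deadline: 2 November 2026.

2 November 2026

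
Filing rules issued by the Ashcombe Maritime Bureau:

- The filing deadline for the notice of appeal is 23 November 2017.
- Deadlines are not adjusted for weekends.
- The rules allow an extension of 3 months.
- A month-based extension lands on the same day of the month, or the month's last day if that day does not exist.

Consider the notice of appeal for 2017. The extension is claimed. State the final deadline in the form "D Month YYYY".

23 February 2018

Start from the fixed due date, 23 November 2017.
23 November 2017 falls on a Thursday. The rules make no weekend/holiday allowance, so it remains 23 November 2017.
Add 3 months to 23 November 2017: 23 February 2018.
No adjustment is made for weekends or holidays, so 23 February 2018 stands.
The final due date is 23 February 2018.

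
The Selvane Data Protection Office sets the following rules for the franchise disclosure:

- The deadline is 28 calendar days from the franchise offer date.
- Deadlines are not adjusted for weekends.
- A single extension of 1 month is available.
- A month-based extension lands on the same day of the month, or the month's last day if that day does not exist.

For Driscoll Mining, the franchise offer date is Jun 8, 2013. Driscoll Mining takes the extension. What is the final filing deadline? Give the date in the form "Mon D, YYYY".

Aug 6, 2013

Trigger date Jun 8, 2013 + 28 calendar days = Jul 6, 2013.
No adjustment is made for weekends or holidays, so Jul 6, 2013 stands.
Add 1 month to Jul 6, 2013: Aug 6, 2013.
No adjustment is made for weekends or holidays, so Aug 6, 2013 stands.
Deadline: Aug 6, 2013.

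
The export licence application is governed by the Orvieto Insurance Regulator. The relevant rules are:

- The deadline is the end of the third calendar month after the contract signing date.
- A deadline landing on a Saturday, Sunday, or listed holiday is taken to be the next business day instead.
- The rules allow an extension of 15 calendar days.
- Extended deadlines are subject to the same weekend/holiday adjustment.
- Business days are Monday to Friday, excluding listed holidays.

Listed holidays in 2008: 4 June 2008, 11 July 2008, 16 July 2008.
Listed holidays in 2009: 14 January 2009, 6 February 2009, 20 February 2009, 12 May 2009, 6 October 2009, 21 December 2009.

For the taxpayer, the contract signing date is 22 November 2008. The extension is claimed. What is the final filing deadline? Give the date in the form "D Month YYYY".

17 March 2009

3 months after 22 November 2008 falls in February 2009; the last day of that month is 28 February 2009.
Because 28 February 2009 is a Saturday, the deadline becomes 2 March 2009 (Monday).
Applying the 15-calendar-day extension: 2 March 2009 + 15 days = 17 March 2009.
17 March 2009 (Tuesday) is already a business day.
The final due date is 17 March 2009.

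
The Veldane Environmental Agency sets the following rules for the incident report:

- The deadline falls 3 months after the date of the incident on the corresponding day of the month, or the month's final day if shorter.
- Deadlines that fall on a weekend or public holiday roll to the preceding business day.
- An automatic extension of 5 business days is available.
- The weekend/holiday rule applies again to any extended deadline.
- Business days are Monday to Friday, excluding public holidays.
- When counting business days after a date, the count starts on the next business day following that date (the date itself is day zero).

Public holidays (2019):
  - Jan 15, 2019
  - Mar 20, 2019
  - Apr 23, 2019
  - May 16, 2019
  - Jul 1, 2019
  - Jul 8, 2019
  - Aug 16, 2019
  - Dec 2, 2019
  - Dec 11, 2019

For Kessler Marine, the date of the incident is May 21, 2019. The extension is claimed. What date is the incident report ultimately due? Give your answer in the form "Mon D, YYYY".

3 months after May 21, 2019, on the same day of the month, is Aug 21, 2019.
Aug 21, 2019 is a Wednesday and not a listed holiday, so it stands.
Counting 5 further business days from Aug 21, 2019 reaches Aug 28, 2019.
Aug 28, 2019 (Wednesday) is already a business day.
The final due date is Aug 28, 2019.

Aug 28, 2019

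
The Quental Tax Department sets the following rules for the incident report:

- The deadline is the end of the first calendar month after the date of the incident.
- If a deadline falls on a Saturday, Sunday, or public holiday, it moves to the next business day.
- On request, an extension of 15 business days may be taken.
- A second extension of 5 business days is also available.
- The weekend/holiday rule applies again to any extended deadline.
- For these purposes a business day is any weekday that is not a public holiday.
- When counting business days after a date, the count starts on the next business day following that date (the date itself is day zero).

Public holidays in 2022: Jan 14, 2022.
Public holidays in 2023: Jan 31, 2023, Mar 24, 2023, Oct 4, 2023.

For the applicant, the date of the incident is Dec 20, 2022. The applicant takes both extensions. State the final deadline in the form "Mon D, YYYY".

1 month after Dec 20, 2022 is January 2023; that month ends on Jan 31, 2023.
Jan 31, 2023 falls on a listed holiday. Rolling to the next business day gives Feb 1, 2023, a Wednesday.
Applying the 15-business-day extension: 15 business days after Feb 1, 2023 is Feb 22, 2023.
Feb 22, 2023 is a Wednesday and not a listed holiday, so it stands.
The 5-business-day extension runs from Feb 22, 2023 to Mar 1, 2023.
Mar 1, 2023 falls on a Wednesday, which is a business day, so no adjustment is needed.
Deadline: Mar 1, 2023.

Mar 1, 2023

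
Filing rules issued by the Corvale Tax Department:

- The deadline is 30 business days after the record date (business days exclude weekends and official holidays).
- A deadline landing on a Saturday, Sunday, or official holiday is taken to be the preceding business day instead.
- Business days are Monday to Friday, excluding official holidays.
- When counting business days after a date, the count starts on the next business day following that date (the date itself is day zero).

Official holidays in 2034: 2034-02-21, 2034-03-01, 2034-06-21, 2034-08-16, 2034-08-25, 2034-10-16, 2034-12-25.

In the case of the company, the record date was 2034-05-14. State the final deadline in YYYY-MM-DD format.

Starting the day after 2034-05-14 and counting 30 business days lands on 2034-06-26.
2034-06-26 falls on a Monday, which is a business day, so no adjustment is needed.
The final due date is 2034-06-26.

2034-06-26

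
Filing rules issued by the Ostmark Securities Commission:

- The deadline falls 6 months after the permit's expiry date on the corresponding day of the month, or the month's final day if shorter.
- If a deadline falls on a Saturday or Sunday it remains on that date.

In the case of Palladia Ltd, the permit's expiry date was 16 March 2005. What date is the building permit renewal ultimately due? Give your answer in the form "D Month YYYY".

16 September 2005

Moving 6 months forward from 16 March 2005 on the corresponding day gives 16 September 2005.
16 September 2005 is a Friday; no weekend or holiday adjustment applies.
So the filing is due 16 September 2005.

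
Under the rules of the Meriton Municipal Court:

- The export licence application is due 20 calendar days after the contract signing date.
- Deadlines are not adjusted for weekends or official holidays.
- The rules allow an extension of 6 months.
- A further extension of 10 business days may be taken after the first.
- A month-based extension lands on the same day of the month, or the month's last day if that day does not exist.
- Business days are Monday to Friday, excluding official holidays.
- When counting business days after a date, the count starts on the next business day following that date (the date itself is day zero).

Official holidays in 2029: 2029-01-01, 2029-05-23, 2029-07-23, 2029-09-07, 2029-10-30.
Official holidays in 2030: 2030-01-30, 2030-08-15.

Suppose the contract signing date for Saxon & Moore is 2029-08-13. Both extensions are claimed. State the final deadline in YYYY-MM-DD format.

2030-03-15

Adding 20 calendar days to 2029-08-13 gives 2029-09-02.
No adjustment is made for weekends or holidays, so 2029-09-02 stands.
Applying the 6 months extension: 6 months after 2029-09-02 is 2030-03-02.
No adjustment is made for weekends or holidays, so 2030-03-02 stands.
The 10-business-day extension runs from 2030-03-02 to 2030-03-15.
2030-03-15 is a Friday; no weekend or holiday adjustment applies.
So the filing is due 2030-03-15.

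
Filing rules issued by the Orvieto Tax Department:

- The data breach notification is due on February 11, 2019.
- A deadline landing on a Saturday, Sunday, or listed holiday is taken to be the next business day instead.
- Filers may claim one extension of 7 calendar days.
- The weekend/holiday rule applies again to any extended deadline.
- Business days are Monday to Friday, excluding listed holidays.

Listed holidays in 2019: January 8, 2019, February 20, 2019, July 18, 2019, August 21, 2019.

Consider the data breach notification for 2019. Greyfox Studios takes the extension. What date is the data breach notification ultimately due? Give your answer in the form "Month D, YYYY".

The statutory due date is February 11, 2019.
February 11, 2019 is a Monday and not a listed holiday, so it stands.
Add the 7 calendar-day extension to February 11, 2019: February 18, 2019.
February 18, 2019 is a Monday and not a listed holiday, so it stands.
Deadline: February 18, 2019.

February 18, 2019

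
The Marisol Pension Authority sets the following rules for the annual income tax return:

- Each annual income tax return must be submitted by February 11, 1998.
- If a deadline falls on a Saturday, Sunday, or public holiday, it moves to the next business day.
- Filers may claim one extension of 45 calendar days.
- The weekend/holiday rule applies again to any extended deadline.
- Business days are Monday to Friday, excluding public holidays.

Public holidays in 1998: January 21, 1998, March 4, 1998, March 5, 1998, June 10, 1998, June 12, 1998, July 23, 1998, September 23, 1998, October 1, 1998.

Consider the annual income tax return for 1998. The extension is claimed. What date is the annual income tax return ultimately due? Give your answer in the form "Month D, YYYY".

The stated deadline is February 11, 1998.
Since February 11, 1998 is a Wednesday and not a holiday, the date is unchanged.
Applying the 45-calendar-day extension: February 11, 1998 + 45 days = March 28, 1998.
March 28, 1998 is a Saturday; the next business day is March 30, 1998 (Monday).
The final due date is March 30, 1998.

March 30, 1998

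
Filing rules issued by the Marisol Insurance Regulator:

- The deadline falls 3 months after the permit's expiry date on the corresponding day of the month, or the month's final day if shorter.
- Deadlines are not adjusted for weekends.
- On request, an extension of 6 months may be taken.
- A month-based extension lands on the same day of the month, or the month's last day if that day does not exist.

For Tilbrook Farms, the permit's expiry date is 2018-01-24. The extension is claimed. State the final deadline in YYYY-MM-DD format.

3 months after 2018-01-24, on the same day of the month, is 2018-04-24.
2018-04-24 is a Tuesday; no weekend or holiday adjustment applies.
Add 6 months to 2018-04-24: 2018-10-24.
2018-10-24 is a Wednesday; no weekend or holiday adjustment applies.
So the filing is due 2018-10-24.

2018-10-24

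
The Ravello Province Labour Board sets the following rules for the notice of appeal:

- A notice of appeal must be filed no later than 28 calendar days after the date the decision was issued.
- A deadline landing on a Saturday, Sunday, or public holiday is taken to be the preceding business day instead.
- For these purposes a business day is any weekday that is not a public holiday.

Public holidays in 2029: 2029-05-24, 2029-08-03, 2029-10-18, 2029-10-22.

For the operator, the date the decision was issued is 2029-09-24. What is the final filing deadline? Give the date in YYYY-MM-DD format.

28 calendar days after 2029-09-24 is 2029-10-22.
Because 2029-10-22 is a listed holiday, the deadline becomes 2029-10-19 (Friday).
The final due date is 2029-10-19.

2029-10-19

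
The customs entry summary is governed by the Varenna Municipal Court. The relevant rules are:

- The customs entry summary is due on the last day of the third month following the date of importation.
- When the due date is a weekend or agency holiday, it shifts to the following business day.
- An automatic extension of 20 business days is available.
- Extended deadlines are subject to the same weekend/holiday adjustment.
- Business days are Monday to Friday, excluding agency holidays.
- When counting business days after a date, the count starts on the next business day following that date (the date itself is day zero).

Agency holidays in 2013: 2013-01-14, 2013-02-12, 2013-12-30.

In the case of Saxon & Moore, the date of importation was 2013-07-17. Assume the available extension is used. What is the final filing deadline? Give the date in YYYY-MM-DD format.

3 months after 2013-07-17 is October 2013; that month ends on 2013-10-31.
2013-10-31 falls on a Thursday, which is a business day, so no adjustment is needed.
Applying the 20-business-day extension: 20 business days after 2013-10-31 is 2013-11-28.
2013-11-28 (Thursday) is already a business day.
So the filing is due 2013-11-28.

2013-11-28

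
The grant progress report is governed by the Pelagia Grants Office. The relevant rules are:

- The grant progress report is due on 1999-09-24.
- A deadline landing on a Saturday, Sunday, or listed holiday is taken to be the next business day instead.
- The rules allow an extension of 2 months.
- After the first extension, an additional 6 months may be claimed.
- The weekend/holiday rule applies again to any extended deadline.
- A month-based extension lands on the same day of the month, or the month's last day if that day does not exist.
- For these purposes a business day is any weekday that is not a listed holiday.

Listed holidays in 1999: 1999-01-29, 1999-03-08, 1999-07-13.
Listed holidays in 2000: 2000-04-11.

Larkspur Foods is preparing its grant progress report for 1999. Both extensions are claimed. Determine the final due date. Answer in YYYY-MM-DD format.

The stated deadline is 1999-09-24.
1999-09-24 is a Friday and not a listed holiday, so it stands.
Add 2 months to 1999-09-24: 1999-11-24.
1999-11-24 is a Wednesday and not a listed holiday, so it stands.
The 6 months extension carries 1999-11-24 to 2000-05-24.
Since 2000-05-24 is a Wednesday and not a holiday, the date is unchanged.
Deadline: 2000-05-24.

2000-05-24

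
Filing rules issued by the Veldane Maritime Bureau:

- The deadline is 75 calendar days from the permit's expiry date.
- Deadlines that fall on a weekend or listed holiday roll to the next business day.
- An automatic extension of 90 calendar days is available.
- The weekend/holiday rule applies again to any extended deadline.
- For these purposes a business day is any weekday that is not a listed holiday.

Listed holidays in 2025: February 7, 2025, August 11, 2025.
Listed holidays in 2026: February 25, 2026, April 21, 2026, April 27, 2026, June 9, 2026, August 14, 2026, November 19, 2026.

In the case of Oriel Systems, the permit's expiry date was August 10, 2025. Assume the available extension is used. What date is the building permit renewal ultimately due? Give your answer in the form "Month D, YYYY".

January 22, 2026

Adding 75 calendar days to August 10, 2025 gives October 24, 2025.
October 24, 2025 is a Friday and not a listed holiday, so it stands.
With the 90-day extension, October 24, 2025 becomes January 22, 2026.
January 22, 2026 (Thursday) is already a business day.
The final due date is January 22, 2026.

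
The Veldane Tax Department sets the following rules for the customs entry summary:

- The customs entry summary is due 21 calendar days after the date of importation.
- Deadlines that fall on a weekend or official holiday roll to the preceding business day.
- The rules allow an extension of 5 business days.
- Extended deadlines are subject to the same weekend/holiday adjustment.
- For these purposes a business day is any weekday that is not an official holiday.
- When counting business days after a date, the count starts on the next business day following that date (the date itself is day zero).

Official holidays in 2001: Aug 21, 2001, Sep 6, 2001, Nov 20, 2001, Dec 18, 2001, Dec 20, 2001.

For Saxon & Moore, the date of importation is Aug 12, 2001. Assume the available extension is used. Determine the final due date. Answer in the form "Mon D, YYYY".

Sep 10, 2001

From Aug 12, 2001, 21 calendar days later is Sep 2, 2001.
Sep 2, 2001 is a Sunday, so it moves to the preceding business day, Aug 31, 2001 (Friday).
Applying the 5-business-day extension: 5 business days after Aug 31, 2001 is Sep 10, 2001.
Sep 10, 2001 (Monday) is already a business day.
Deadline: Sep 10, 2001.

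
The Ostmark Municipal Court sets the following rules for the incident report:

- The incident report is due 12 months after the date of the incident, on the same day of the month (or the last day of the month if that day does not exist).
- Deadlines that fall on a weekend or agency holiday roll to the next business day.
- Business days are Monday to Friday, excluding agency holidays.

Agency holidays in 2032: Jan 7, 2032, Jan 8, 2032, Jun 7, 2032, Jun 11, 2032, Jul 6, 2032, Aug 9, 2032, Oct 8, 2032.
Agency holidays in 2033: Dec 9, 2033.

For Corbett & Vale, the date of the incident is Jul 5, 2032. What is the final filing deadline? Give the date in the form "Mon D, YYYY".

Jul 5, 2033

12 months after Jul 5, 2032, on the same day of the month, is Jul 5, 2033.
Since Jul 5, 2033 is a Tuesday and not a holiday, the date is unchanged.
Deadline: Jul 5, 2033.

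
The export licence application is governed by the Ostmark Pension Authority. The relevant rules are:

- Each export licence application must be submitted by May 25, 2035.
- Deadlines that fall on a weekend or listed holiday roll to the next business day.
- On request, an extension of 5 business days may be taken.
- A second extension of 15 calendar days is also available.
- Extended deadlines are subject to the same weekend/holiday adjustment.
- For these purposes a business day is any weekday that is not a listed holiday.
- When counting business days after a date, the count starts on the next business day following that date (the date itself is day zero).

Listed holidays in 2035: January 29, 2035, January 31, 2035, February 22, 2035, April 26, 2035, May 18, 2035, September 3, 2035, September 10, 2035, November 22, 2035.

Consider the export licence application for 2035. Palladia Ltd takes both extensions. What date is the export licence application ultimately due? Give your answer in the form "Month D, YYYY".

June 18, 2035

The statutory due date is May 25, 2035.
May 25, 2035 falls on a Friday, which is a business day, so no adjustment is needed.
Applying the 5-business-day extension: 5 business days after May 25, 2035 is June 1, 2035.
June 1, 2035 falls on a Friday, which is a business day, so no adjustment is needed.
The 15-calendar-day extension moves the deadline from June 1, 2035 to June 16, 2035.
June 16, 2035 falls on a Saturday. Rolling to the next business day gives June 18, 2035, a Monday.
The final due date is June 18, 2035.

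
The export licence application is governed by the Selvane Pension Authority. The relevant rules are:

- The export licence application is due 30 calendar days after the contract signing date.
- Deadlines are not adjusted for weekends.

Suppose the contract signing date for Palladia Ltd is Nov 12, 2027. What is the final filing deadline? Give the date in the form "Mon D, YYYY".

Adding 30 calendar days to Nov 12, 2027 gives Dec 12, 2027.
Dec 12, 2027 is a Sunday; no weekend or holiday adjustment applies.
The final due date is Dec 12, 2027.

Dec 12, 2027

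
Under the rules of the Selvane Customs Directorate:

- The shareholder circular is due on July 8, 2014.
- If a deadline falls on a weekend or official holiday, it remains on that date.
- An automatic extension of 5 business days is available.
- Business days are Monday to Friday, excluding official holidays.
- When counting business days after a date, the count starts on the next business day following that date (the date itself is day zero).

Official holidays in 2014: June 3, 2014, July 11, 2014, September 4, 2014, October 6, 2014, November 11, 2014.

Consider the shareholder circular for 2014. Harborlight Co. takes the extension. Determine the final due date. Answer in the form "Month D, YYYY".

The statutory due date is July 8, 2014.
July 8, 2014 is a Tuesday; no weekend or holiday adjustment applies.
Applying the 5-business-day extension: 5 business days after July 8, 2014 is July 16, 2014.
July 16, 2014 is a Wednesday; no weekend or holiday adjustment applies.
So the filing is due July 16, 2014.

July 16, 2014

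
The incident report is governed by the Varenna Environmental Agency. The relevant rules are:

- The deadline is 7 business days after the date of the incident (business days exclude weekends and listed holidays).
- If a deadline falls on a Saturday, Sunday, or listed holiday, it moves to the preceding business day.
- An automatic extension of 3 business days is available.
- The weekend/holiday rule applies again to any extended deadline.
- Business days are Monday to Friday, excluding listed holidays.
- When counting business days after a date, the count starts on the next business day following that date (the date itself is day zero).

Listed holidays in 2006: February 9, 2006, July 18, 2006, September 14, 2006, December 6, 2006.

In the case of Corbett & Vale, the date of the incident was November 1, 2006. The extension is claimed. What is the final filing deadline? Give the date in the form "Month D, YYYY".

Starting the day after November 1, 2006 and counting 7 business days lands on November 10, 2006.
November 10, 2006 (Friday) is already a business day.
The 3-business-day extension runs from November 10, 2006 to November 15, 2006.
November 15, 2006 (Wednesday) is already a business day.
So the filing is due November 15, 2006.

November 15, 2006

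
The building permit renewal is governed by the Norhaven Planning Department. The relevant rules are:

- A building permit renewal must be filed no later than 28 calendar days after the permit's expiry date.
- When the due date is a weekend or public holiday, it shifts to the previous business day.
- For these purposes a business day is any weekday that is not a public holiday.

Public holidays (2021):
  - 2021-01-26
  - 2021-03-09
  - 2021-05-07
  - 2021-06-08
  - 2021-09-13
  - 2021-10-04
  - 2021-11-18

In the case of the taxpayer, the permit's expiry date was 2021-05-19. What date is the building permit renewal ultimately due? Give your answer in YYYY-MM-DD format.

Trigger date 2021-05-19 + 28 calendar days = 2021-06-16.
2021-06-16 (Wednesday) is already a business day.
So the filing is due 2021-06-16.

2021-06-16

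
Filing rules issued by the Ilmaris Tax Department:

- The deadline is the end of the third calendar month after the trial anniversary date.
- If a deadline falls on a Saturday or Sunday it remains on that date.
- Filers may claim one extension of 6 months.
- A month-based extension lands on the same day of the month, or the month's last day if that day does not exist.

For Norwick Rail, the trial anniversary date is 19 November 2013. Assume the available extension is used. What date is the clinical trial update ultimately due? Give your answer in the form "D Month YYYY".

The third month after 19 November 2013 is February 2014, whose last day is 28 February 2014.
28 February 2014 is a Friday; no weekend or holiday adjustment applies.
The 6 months extension carries 28 February 2014 to 28 August 2014.
28 August 2014 falls on a Thursday. The rules make no weekend/holiday allowance, so it remains 28 August 2014.
The final due date is 28 August 2014.

28 August 2014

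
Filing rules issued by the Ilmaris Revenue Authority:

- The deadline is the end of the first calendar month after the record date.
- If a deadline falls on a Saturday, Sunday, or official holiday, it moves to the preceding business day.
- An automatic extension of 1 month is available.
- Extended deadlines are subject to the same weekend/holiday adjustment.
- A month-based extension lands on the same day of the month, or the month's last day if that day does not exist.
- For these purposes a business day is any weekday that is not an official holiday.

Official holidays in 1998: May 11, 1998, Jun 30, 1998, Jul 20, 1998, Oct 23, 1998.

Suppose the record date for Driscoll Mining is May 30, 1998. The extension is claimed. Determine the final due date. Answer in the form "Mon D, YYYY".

The first month after May 30, 1998 is June 1998, whose last day is Jun 30, 1998.
Jun 30, 1998 falls on a listed holiday. Rolling to the preceding business day gives Jun 29, 1998, a Monday.
Add 1 month to Jun 29, 1998: Jul 29, 1998.
Jul 29, 1998 (Wednesday) is already a business day.
Final deadline: Jul 29, 1998.

Jul 29, 1998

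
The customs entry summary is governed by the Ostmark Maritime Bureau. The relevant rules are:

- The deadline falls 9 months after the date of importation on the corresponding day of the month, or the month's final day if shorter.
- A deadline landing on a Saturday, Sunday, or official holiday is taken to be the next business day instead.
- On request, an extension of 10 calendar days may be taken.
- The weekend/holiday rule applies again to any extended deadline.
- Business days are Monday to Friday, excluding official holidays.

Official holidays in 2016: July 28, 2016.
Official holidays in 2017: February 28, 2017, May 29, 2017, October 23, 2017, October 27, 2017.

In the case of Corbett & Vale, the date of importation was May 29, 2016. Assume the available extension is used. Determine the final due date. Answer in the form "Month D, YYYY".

9 months from May 29, 2016 is February 28, 2017 (day 29 does not exist in February, so the month's last day is used).
Because February 28, 2017 is a listed holiday, the deadline becomes March 1, 2017 (Wednesday).
With the 10-day extension, March 1, 2017 becomes March 11, 2017.
March 11, 2017 falls on a Saturday. Rolling to the next business day gives March 13, 2017, a Monday.
The final due date is March 13, 2017.

March 13, 2017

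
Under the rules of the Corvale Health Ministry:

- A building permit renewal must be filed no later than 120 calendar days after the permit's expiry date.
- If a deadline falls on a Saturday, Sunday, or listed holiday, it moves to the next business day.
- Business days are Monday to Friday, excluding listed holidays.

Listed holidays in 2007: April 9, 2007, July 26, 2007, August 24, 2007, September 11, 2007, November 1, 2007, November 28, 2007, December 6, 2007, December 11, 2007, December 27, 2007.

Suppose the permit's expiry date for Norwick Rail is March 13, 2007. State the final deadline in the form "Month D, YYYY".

July 11, 2007

Trigger date March 13, 2007 + 120 calendar days = July 11, 2007.
July 11, 2007 (Wednesday) is already a business day.
Final deadline: July 11, 2007.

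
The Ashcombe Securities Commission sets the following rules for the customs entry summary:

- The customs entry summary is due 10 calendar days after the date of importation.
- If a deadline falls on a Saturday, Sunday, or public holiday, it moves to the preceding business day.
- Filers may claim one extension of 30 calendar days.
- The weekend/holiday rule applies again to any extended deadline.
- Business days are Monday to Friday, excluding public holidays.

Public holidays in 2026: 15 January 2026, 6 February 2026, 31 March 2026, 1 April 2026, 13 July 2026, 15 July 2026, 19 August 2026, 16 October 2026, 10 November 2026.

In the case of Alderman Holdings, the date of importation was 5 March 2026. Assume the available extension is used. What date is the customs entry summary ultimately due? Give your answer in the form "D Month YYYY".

10 April 2026

Trigger date 5 March 2026 + 10 calendar days = 15 March 2026.
15 March 2026 falls on a Sunday. Rolling to the preceding business day gives 13 March 2026, a Friday.
Add the 30 calendar-day extension to 13 March 2026: 12 April 2026.
12 April 2026 is a Sunday; the preceding business day is 10 April 2026 (Friday).
Deadline: 10 April 2026.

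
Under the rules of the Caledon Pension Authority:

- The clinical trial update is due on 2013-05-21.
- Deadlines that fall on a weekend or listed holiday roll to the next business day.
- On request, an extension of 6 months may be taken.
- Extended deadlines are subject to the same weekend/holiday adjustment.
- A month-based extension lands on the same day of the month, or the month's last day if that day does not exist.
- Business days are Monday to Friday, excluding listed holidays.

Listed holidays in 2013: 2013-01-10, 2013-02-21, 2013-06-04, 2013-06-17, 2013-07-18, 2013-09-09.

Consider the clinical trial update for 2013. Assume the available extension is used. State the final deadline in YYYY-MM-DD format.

Start from the fixed due date, 2013-05-21.
2013-05-21 (Tuesday) is already a business day.
Add 6 months to 2013-05-21: 2013-11-21.
2013-11-21 is a Thursday and not a listed holiday, so it stands.
The final due date is 2013-11-21.

2013-11-21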